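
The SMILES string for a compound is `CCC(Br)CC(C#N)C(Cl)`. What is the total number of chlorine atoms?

1

Atom tally by fragment:
  CH3 → C:1 H:3
  CH2 → C:1 H:2
  CH(Br) → C:1 H:1 Br:1
  CH2 → C:1 H:2
  CH(CN) → C:2 H:1 N:1
  CH2Cl → C:1 H:2 Cl:1
Element totals:
  C: 7
  H: 11
  Br: 1
  Cl: 1
  N: 1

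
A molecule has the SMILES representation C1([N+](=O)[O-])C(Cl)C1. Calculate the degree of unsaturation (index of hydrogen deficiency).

Atom tally by fragment:
  cyclopropane ring core → C:3 H:6
  (− 2 ring H displaced by substituents)
  + NO2 → N:1 O:2
  + Cl → Cl:1
Element totals:
  C: 3
  H: 4
  Cl: 1
  N: 1
  O: 2
Molecular formula: C3H4ClNO2.
DoU = (2C + 2 + N − H − X) / 2 = (2·3 + 2 + 1 − 4 − 1) / 2 = 2.

2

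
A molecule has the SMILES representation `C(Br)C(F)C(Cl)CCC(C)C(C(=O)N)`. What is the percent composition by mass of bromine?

27.69%

Atom tally by fragment:
  BrCH2 → C:1 H:2 Br:1
  CH(F) → C:1 H:1 F:1
  CH(Cl) → C:1 H:1 Cl:1
  CH2 → C:1 H:2
  CH2 → C:1 H:2
  CH(CH3) → C:2 H:4
  CH2CONH2 → C:2 H:4 O:1 N:1
Element totals:
  C: 9
  H: 16
  Br: 1
  Cl: 1
  F: 1
  N: 1
  O: 1
Molecular formula: C9H16BrClFNO.
Molar mass = 288.585 g/mol.
Mass from Br: 1 × 79.904 = 79.904 g/mol.
%Br = 79.904 / 288.585 × 100 = 27.69%.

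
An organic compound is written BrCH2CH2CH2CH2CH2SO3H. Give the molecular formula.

C5H11BrO3S

Atom tally by fragment:
  BrCH2 → C:1 H:2 Br:1
  CH2 → C:1 H:2
  CH2 → C:1 H:2
  CH2 → C:1 H:2
  CH2SO3H → C:1 H:3 S:1 O:3
Element totals:
  C: 5
  H: 11
  Br: 1
  O: 3
  S: 1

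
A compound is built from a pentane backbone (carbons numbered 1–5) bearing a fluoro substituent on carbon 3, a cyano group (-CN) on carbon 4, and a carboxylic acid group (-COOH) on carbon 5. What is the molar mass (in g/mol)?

159.16 g/mol

Atom tally by fragment:
  CH3 → C:1 H:3
  CH2 → C:1 H:2
  CH(F) → C:1 H:1 F:1
  CH(CN) → C:2 H:1 N:1
  CH2COOH → C:2 H:3 O:2
Element totals:
  C: 7
  H: 10
  F: 1
  N: 1
  O: 2
Molecular formula: C7H10FNO2.
  M = 7(12.011) + 10(1.008) + 18.998 + 14.007 + 2(15.999)
    = 84.077 + 10.080 + 18.998 + 14.007 + 31.998 = 159.160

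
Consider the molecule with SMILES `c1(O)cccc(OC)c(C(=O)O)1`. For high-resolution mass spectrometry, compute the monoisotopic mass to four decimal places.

168.0423

Atom tally by fragment:
  benzene ring core → C:6 H:6
  (− 3 ring H displaced by substituents)
  + OH → O:1 H:1
  + OCH3 → C:1 H:3 O:1
  + COOH → C:1 H:1 O:2
Element totals:
  C: 8
  H: 8
  O: 4
Molecular formula: C8H8O4.
  M = 8(12.0) + 8(1.007825) + 4(15.994915)
    = 96.000000 + 8.062600 + 63.979660 = 168.042260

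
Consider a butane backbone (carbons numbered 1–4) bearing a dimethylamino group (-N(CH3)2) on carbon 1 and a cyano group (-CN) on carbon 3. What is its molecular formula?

Atom tally by fragment:
  (CH3)2NCH2 → C:3 H:8 N:1
  CH2 → C:1 H:2
  CH(CN) → C:2 H:1 N:1
  CH3 → C:1 H:3
Element totals:
  C: 7
  H: 14
  N: 2

C7H14N2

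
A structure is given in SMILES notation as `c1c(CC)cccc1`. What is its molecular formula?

Atom tally by fragment:
  benzene ring core → C:6 H:6
  (− 1 ring H displaced by substituents)
  + C2H5 → C:2 H:5
Element totals:
  C: 8
  H: 10

C8H10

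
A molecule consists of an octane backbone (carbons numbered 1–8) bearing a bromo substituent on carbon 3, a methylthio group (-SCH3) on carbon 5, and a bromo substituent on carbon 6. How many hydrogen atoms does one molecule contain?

Atom tally by fragment:
  CH3 → C:1 H:3
  CH2 → C:1 H:2
  CH(Br) → C:1 H:1 Br:1
  CH2 → C:1 H:2
  CH(SCH3) → C:2 H:4 S:1
  CH(Br) → C:1 H:1 Br:1
  CH2 → C:1 H:2
  CH3 → C:1 H:3
Element totals:
  C: 9
  H: 18
  Br: 2
  S: 1

18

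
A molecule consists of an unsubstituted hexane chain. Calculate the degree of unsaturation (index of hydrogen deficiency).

Atom tally by fragment:
  CH3 → C:1 H:3
  CH2 → C:1 H:2
  CH2 → C:1 H:2
  CH2 → C:1 H:2
  CH2 → C:1 H:2
  CH3 → C:1 H:3
Element totals:
  C: 6
  H: 14
Molecular formula: C6H14.
DoU = (2C + 2 + N − H − X) / 2 = (2·6 + 2 + 0 − 14 − 0) / 2 = 0.

0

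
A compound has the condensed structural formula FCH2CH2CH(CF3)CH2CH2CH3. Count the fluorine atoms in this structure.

Element totals:
  C: 7
  H: 12
  F: 4

4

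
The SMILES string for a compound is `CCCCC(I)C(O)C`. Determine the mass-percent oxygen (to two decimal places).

Atom tally by fragment:
  CH3 → C:1 H:3
  CH2 → C:1 H:2
  CH2 → C:1 H:2
  CH2 → C:1 H:2
  CH(I) → C:1 H:1 I:1
  CH(OH) → C:1 H:2 O:1
  CH3 → C:1 H:3
Element totals:
  C: 7
  H: 15
  I: 1
  O: 1
Molecular formula: C7H15IO.
Molar mass = 242.100 g/mol.
Mass from O: 1 × 15.999 = 15.999 g/mol.
%O = 15.999 / 242.100 × 100 = 6.61%.

6.61%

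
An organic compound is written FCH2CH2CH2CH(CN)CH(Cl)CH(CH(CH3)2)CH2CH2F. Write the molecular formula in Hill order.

C12H20ClF2N

Element totals:
  C: 12
  H: 20
  Cl: 1
  F: 2
  N: 1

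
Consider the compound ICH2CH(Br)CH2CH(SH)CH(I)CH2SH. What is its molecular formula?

C6H11BrI2S2

Atom tally by fragment:
  ICH2 → C:1 H:2 I:1
  CH(Br) → C:1 H:1 Br:1
  CH2 → C:1 H:2
  CH(SH) → C:1 H:2 S:1
  CH(I) → C:1 H:1 I:1
  CH2SH → C:1 H:3 S:1
Element totals:
  C: 6
  H: 11
  Br: 1
  I: 2
  S: 2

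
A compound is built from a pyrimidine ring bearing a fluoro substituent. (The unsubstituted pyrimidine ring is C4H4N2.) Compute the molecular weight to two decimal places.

Atom tally by fragment:
  pyrimidine ring core → C:4 H:4 N:2
  (− 1 ring H displaced by substituents)
  + F → F:1
Element totals:
  C: 4
  H: 3
  F: 1
  N: 2
Molecular formula: C4H3FN2.
  M = 4(12.011) + 3(1.008) + 18.998 + 2(14.007)
    = 48.044 + 3.024 + 18.998 + 28.014 = 98.080

98.08 g/mol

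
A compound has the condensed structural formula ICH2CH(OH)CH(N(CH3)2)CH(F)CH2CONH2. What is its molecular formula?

C8H16FIN2O2

Atom tally by fragment:
  ICH2 → C:1 H:2 I:1
  CH(OH) → C:1 H:2 O:1
  CH(N(CH3)2) → C:3 H:7 N:1
  CH(F) → C:1 H:1 F:1
  CH2CONH2 → C:2 H:4 O:1 N:1
Element totals:
  C: 8
  H: 16
  F: 1
  I: 1
  N: 2
  O: 2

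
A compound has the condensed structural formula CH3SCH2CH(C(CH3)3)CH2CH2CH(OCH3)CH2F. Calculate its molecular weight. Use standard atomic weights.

236.39 g/mol

Atom tally by fragment:
  CH3SCH2 → C:2 H:5 S:1
  CH(C(CH3)3) → C:5 H:10
  CH2 → C:1 H:2
  CH2 → C:1 H:2
  CH(OCH3) → C:2 H:4 O:1
  CH2F → C:1 H:2 F:1
Element totals:
  C: 12
  H: 25
  F: 1
  O: 1
  S: 1
Molecular formula: C12H25FOS.
  M = 12(12.011) + 25(1.008) + 18.998 + 15.999 + 32.06
    = 144.132 + 25.200 + 18.998 + 15.999 + 32.060 = 236.389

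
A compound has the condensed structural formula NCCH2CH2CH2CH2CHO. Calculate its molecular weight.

Atom tally by fragment:
  NCCH2 → C:2 H:2 N:1
  CH2 → C:1 H:2
  CH2 → C:1 H:2
  CH2CHO → C:2 H:3 O:1
Element totals:
  C: 6
  H: 9
  N: 1
  O: 1
Molecular formula: C6H9NO.
  M = 6(12.011) + 9(1.008) + 14.007 + 15.999
    = 72.066 + 9.072 + 14.007 + 15.999 = 111.144

111.14 g/mol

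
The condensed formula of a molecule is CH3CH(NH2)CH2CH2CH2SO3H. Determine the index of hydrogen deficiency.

0

Atom tally by fragment:
  CH3 → C:1 H:3
  CH(NH2) → C:1 H:3 N:1
  CH2 → C:1 H:2
  CH2 → C:1 H:2
  CH2SO3H → C:1 H:3 S:1 O:3
Element totals:
  C: 5
  H: 13
  N: 1
  O: 3
  S: 1
Molecular formula: C5H13NO3S.
DoU = (2C + 2 + N − H − X) / 2 = (2·5 + 2 + 1 − 13 − 0) / 2 = 0.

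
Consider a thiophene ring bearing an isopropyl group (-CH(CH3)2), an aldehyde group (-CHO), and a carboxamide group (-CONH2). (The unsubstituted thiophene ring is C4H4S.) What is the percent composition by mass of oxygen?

16.22%

Atom tally by fragment:
  thiophene ring core → C:4 H:4 S:1
  (− 3 ring H displaced by substituents)
  + CH(CH3)2 → C:3 H:7
  + CHO → C:1 H:1 O:1
  + CONH2 → C:1 H:2 O:1 N:1
Element totals:
  C: 9
  H: 11
  N: 1
  O: 2
  S: 1
Molecular formula: C9H11NO2S.
Molar mass = 197.252 g/mol.
Mass from O: 2 × 15.999 = 31.998 g/mol.
%O = 31.998 / 197.252 × 100 = 16.22%.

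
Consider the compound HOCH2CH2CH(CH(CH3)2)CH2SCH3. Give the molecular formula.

Atom tally by fragment:
  HOCH2CH2 → C:2 H:5 O:1
  CH(CH(CH3)2) → C:4 H:8
  CH2SCH3 → C:2 H:5 S:1
Element totals:
  C: 8
  H: 18
  O: 1
  S: 1

C8H18OS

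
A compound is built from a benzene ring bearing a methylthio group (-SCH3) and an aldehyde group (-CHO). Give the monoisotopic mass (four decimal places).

Atom tally by fragment:
  benzene ring core → C:6 H:6
  (− 2 ring H displaced by substituents)
  + SCH3 → C:1 H:3 S:1
  + CHO → C:1 H:1 O:1
Element totals:
  C: 8
  H: 8
  O: 1
  S: 1
Molecular formula: C8H8OS.
  M = 8(12.0) + 8(1.007825) + 15.994915 + 31.972071
    = 96.000000 + 8.062600 + 15.994915 + 31.972071 = 152.029586

152.0296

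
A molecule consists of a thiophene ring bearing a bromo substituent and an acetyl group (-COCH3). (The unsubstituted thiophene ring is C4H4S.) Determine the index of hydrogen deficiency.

Atom tally by fragment:
  thiophene ring core → C:4 H:4 S:1
  (− 2 ring H displaced by substituents)
  + Br → Br:1
  + COCH3 → C:2 H:3 O:1
Element totals:
  C: 6
  H: 5
  Br: 1
  O: 1
  S: 1
Molecular formula: C6H5BrOS.
DoU = (2C + 2 + N − H − X) / 2 = (2·6 + 2 + 0 − 5 − 1) / 2 = 4.

4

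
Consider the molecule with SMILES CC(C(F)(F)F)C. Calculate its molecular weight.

112.09 g/mol

Atom tally by fragment:
  CH3 → C:1 H:3
  CH(CF3) → C:2 H:1 F:3
  CH3 → C:1 H:3
Element totals:
  C: 4
  H: 7
  F: 3
Molecular formula: C4H7F3.
  M = 4(12.011) + 7(1.008) + 3(18.998)
    = 48.044 + 7.056 + 56.994 = 112.094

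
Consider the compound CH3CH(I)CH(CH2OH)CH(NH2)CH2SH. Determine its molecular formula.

Element totals:
  C: 6
  H: 14
  I: 1
  N: 1
  O: 1
  S: 1

C6H14INOS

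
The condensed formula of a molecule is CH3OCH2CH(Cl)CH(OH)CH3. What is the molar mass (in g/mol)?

138.59 g/mol

Element totals:
  C: 5
  H: 11
  Cl: 1
  O: 2
Molecular formula: C5H11ClO2.
  M = 5(12.011) + 11(1.008) + 35.45 + 2(15.999)
    = 60.055 + 11.088 + 35.450 + 31.998 = 138.591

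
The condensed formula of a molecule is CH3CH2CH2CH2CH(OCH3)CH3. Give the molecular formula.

C7H16O

Element totals:
  C: 7
  H: 16
  O: 1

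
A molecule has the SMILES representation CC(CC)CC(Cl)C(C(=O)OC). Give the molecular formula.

Atom tally by fragment:
  CH3 → C:1 H:3
  CH(C2H5) → C:3 H:6
  CH2 → C:1 H:2
  CH(Cl) → C:1 H:1 Cl:1
  CH2COOCH3 → C:3 H:5 O:2
Element totals:
  C: 9
  H: 17
  Cl: 1
  O: 2

C9H17ClO2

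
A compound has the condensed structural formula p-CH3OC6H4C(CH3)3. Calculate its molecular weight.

164.25 g/mol

Element totals:
  C: 11
  H: 16
  O: 1
Molecular formula: C11H16O.
  M = 11(12.011) + 16(1.008) + 15.999
    = 132.121 + 16.128 + 15.999 = 164.248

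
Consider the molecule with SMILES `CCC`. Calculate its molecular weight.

Atom tally by fragment:
  CH3 → C:1 H:3
  CH2 → C:1 H:2
  CH3 → C:1 H:3
Element totals:
  C: 3
  H: 8
Molecular formula: C3H8.
  M = 3(12.011) + 8(1.008)
    = 36.033 + 8.064 = 44.097

44.10 g/mol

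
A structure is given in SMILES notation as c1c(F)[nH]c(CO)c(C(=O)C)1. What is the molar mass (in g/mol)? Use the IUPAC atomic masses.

157.14 g/mol

Atom tally by fragment:
  pyrrole ring core → C:4 H:5 N:1
  (− 3 ring H displaced by substituents)
  + F → F:1
  + CH2OH → C:1 H:3 O:1
  + COCH3 → C:2 H:3 O:1
Element totals:
  C: 7
  H: 8
  F: 1
  N: 1
  O: 2
Molecular formula: C7H8FNO2.
  M = 7(12.011) + 8(1.008) + 18.998 + 14.007 + 2(15.999)
    = 84.077 + 8.064 + 18.998 + 14.007 + 31.998 = 157.144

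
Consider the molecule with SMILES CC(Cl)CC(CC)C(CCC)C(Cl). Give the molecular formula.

Atom tally by fragment:
  CH3 → C:1 H:3
  CH(Cl) → C:1 H:1 Cl:1
  CH2 → C:1 H:2
  CH(C2H5) → C:3 H:6
  CH(CH2CH2CH3) → C:4 H:8
  CH2Cl → C:1 H:2 Cl:1
Element totals:
  C: 11
  H: 22
  Cl: 2

C11H22Cl2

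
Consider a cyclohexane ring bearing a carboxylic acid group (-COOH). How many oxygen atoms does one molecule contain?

Atom tally by fragment:
  cyclohexane ring core → C:6 H:12
  (− 1 ring H displaced by substituents)
  + COOH → C:1 H:1 O:2
Element totals:
  C: 7
  H: 12
  O: 2

2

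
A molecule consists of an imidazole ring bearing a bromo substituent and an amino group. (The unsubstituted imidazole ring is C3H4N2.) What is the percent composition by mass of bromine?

Atom tally by fragment:
  imidazole ring core → C:3 H:4 N:2
  (− 2 ring H displaced by substituents)
  + Br → Br:1
  + NH2 → N:1 H:2
Element totals:
  C: 3
  H: 4
  Br: 1
  N: 3
Molecular formula: C3H4BrN3.
Molar mass = 161.990 g/mol.
Mass from Br: 1 × 79.904 = 79.904 g/mol.
%Br = 79.904 / 161.990 × 100 = 49.33%.

49.33%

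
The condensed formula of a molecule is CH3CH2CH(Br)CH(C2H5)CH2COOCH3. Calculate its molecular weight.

237.14 g/mol

Atom tally by fragment:
  CH3 → C:1 H:3
  CH2 → C:1 H:2
  CH(Br) → C:1 H:1 Br:1
  CH(C2H5) → C:3 H:6
  CH2COOCH3 → C:3 H:5 O:2
Element totals:
  C: 9
  H: 17
  Br: 1
  O: 2
Molecular formula: C9H17BrO2.
  M = 9(12.011) + 17(1.008) + 79.904 + 2(15.999)
    = 108.099 + 17.136 + 79.904 + 31.998 = 237.137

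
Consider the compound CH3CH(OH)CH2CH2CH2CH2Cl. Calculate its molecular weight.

136.62 g/mol

Atom tally by fragment:
  CH3 → C:1 H:3
  CH(OH) → C:1 H:2 O:1
  CH2 → C:1 H:2
  CH2 → C:1 H:2
  CH2 → C:1 H:2
  CH2Cl → C:1 H:2 Cl:1
Element totals:
  C: 6
  H: 13
  Cl: 1
  O: 1
Molecular formula: C6H13ClO.
  M = 6(12.011) + 13(1.008) + 35.45 + 15.999
    = 72.066 + 13.104 + 35.450 + 15.999 = 136.619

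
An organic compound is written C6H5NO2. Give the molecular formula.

Atom tally by fragment:
  benzene ring core → C:6 H:6
  (− 1 ring H displaced by substituents)
  + NO2 → N:1 O:2
Element totals:
  C: 6
  H: 5
  N: 1
  O: 2

C6H5NO2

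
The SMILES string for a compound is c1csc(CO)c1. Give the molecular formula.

Atom tally by fragment:
  thiophene ring core → C:4 H:4 S:1
  (− 1 ring H displaced by substituents)
  + CH2OH → C:1 H:3 O:1
Element totals:
  C: 5
  H: 6
  O: 1
  S: 1

C5H6OS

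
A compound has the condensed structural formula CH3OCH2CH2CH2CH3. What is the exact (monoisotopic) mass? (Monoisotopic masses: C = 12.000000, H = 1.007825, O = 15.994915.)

88.0888

Atom tally by fragment:
  CH3OCH2 → C:2 H:5 O:1
  CH2 → C:1 H:2
  CH2 → C:1 H:2
  CH3 → C:1 H:3
Element totals:
  C: 5
  H: 12
  O: 1
Molecular formula: C5H12O.
  M = 5(12.0) + 12(1.007825) + 15.994915
    = 60.000000 + 12.093900 + 15.994915 = 88.088815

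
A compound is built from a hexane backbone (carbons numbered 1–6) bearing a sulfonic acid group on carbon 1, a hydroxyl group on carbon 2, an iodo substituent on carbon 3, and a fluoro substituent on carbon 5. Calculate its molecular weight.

Atom tally by fragment:
  HO3SCH2 → C:1 H:3 S:1 O:3
  CH(OH) → C:1 H:2 O:1
  CH(I) → C:1 H:1 I:1
  CH2 → C:1 H:2
  CH(F) → C:1 H:1 F:1
  CH3 → C:1 H:3
Element totals:
  C: 6
  H: 12
  F: 1
  I: 1
  O: 4
  S: 1
Molecular formula: C6H12FIO4S.
  M = 6(12.011) + 12(1.008) + 18.998 + 126.904 + 4(15.999) + 32.06
    = 72.066 + 12.096 + 18.998 + 126.904 + 63.996 + 32.060 = 326.120

326.12 g/mol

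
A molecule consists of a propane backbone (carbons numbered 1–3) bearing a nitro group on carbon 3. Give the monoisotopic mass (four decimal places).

89.0477

Atom tally by fragment:
  CH3 → C:1 H:3
  CH2 → C:1 H:2
  CH2NO2 → C:1 H:2 N:1 O:2
Element totals:
  C: 3
  H: 7
  N: 1
  O: 2
Molecular formula: C3H7NO2.
  M = 3(12.0) + 7(1.007825) + 14.003074 + 2(15.994915)
    = 36.000000 + 7.054775 + 14.003074 + 31.989830 = 89.047679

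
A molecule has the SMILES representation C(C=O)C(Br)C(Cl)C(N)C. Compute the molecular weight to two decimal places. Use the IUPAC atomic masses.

Atom tally by fragment:
  OHCCH2 → C:2 H:3 O:1
  CH(Br) → C:1 H:1 Br:1
  CH(Cl) → C:1 H:1 Cl:1
  CH(NH2) → C:1 H:3 N:1
  CH3 → C:1 H:3
Element totals:
  C: 6
  H: 11
  Br: 1
  Cl: 1
  N: 1
  O: 1
Molecular formula: C6H11BrClNO.
  M = 6(12.011) + 11(1.008) + 79.904 + 35.45 + 14.007 + 15.999
    = 72.066 + 11.088 + 79.904 + 35.450 + 14.007 + 15.999 = 228.514

228.51 g/mol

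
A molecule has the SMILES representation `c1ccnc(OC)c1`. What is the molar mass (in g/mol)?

109.13 g/mol

Atom tally by fragment:
  pyridine ring core → C:5 H:5 N:1
  (− 1 ring H displaced by substituents)
  + OCH3 → C:1 H:3 O:1
Element totals:
  C: 6
  H: 7
  N: 1
  O: 1
Molecular formula: C6H7NO.
  M = 6(12.011) + 7(1.008) + 14.007 + 15.999
    = 72.066 + 7.056 + 14.007 + 15.999 = 109.128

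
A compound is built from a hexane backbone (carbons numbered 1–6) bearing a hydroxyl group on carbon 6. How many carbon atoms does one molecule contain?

Atom tally by fragment:
  CH3 → C:1 H:3
  CH2 → C:1 H:2
  CH2 → C:1 H:2
  CH2 → C:1 H:2
  CH2 → C:1 H:2
  CH2OH → C:1 H:3 O:1
Element totals:
  C: 6
  H: 14
  O: 1

6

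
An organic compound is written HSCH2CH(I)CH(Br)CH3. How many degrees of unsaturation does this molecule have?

0

Element totals:
  C: 4
  H: 8
  Br: 1
  I: 1
  S: 1
Molecular formula: C4H8BrIS.
DoU = (2C + 2 + N − H − X) / 2 = (2·4 + 2 + 0 − 8 − 2) / 2 = 0.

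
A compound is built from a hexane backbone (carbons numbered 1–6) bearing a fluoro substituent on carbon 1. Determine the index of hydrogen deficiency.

0

Atom tally by fragment:
  FCH2 → C:1 H:2 F:1
  CH2 → C:1 H:2
  CH2 → C:1 H:2
  CH2 → C:1 H:2
  CH2 → C:1 H:2
  CH3 → C:1 H:3
Element totals:
  C: 6
  H: 13
  F: 1
Molecular formula: C6H13F.
DoU = (2C + 2 + N − H − X) / 2 = (2·6 + 2 + 0 − 13 − 1) / 2 = 0.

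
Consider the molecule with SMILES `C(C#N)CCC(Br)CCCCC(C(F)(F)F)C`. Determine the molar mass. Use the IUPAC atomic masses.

314.19 g/mol

Atom tally by fragment:
  NCCH2 → C:2 H:2 N:1
  CH2 → C:1 H:2
  CH2 → C:1 H:2
  CH(Br) → C:1 H:1 Br:1
  CH2 → C:1 H:2
  CH2 → C:1 H:2
  CH2 → C:1 H:2
  CH2 → C:1 H:2
  CH(CF3) → C:2 H:1 F:3
  CH3 → C:1 H:3
Element totals:
  C: 12
  H: 19
  Br: 1
  F: 3
  N: 1
Molecular formula: C12H19BrF3N.
  M = 12(12.011) + 19(1.008) + 79.904 + 3(18.998) + 14.007
    = 144.132 + 19.152 + 79.904 + 56.994 + 14.007 = 314.189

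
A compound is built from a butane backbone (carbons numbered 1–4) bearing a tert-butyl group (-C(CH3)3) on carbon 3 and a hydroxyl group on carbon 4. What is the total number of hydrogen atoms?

18

Atom tally by fragment:
  CH3 → C:1 H:3
  CH2 → C:1 H:2
  CH(C(CH3)3) → C:5 H:10
  CH2OH → C:1 H:3 O:1
Element totals:
  C: 8
  H: 18
  O: 1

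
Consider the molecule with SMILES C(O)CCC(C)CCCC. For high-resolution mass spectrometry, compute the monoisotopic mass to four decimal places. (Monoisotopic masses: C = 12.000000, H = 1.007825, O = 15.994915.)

144.1514

Atom tally by fragment:
  HOCH2 → C:1 H:3 O:1
  CH2 → C:1 H:2
  CH2 → C:1 H:2
  CH(CH3) → C:2 H:4
  CH2 → C:1 H:2
  CH2 → C:1 H:2
  CH2 → C:1 H:2
  CH3 → C:1 H:3
Element totals:
  C: 9
  H: 20
  O: 1
Molecular formula: C9H20O.
  M = 9(12.0) + 20(1.007825) + 15.994915
    = 108.000000 + 20.156500 + 15.994915 = 144.151415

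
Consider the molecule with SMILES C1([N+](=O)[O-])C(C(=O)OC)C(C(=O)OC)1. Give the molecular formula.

C7H9NO6

Atom tally by fragment:
  cyclopropane ring core → C:3 H:6
  (− 3 ring H displaced by substituents)
  + NO2 → N:1 O:2
  + COOCH3 → C:2 H:3 O:2
  + COOCH3 → C:2 H:3 O:2
Element totals:
  C: 7
  H: 9
  N: 1
  O: 6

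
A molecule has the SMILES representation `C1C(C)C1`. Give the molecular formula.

Atom tally by fragment:
  cyclopropane ring core → C:3 H:6
  (− 1 ring H displaced by substituents)
  + CH3 → C:1 H:3
Element totals:
  C: 4
  H: 8

C4H8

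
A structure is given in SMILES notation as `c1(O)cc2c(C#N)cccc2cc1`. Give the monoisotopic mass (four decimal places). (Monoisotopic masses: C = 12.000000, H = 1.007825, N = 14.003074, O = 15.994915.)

169.0528

Atom tally by fragment:
  naphthalene ring system core → C:10 H:8
  (− 2 ring H displaced by substituents)
  + OH → O:1 H:1
  + CN → C:1 N:1
Element totals:
  C: 11
  H: 7
  N: 1
  O: 1
Molecular formula: C11H7NO.
  M = 11(12.0) + 7(1.007825) + 14.003074 + 15.994915
    = 132.000000 + 7.054775 + 14.003074 + 15.994915 = 169.052764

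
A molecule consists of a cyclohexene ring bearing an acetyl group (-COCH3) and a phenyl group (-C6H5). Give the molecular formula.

C14H16O

Atom tally by fragment:
  cyclohexene ring core → C:6 H:10
  (− 2 ring H displaced by substituents)
  + COCH3 → C:2 H:3 O:1
  + C6H5 → C:6 H:5
Element totals:
  C: 14
  H: 16
  O: 1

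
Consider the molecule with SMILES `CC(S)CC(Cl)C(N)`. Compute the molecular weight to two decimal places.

153.67 g/mol

Atom tally by fragment:
  CH3 → C:1 H:3
  CH(SH) → C:1 H:2 S:1
  CH2 → C:1 H:2
  CH(Cl) → C:1 H:1 Cl:1
  CH2NH2 → C:1 H:4 N:1
Element totals:
  C: 5
  H: 12
  Cl: 1
  N: 1
  S: 1
Molecular formula: C5H12ClNS.
  M = 5(12.011) + 12(1.008) + 35.45 + 14.007 + 32.06
    = 60.055 + 12.096 + 35.450 + 14.007 + 32.060 = 153.668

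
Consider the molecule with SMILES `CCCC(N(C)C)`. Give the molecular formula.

C6H15N

Atom tally by fragment:
  CH3 → C:1 H:3
  CH2 → C:1 H:2
  CH2 → C:1 H:2
  CH2N(CH3)2 → C:3 H:8 N:1
Element totals:
  C: 6
  H: 15
  N: 1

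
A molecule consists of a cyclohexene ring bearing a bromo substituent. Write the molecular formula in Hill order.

C6H9Br

Atom tally by fragment:
  cyclohexene ring core → C:6 H:10
  (− 1 ring H displaced by substituents)
  + Br → Br:1
Element totals:
  C: 6
  H: 9
  Br: 1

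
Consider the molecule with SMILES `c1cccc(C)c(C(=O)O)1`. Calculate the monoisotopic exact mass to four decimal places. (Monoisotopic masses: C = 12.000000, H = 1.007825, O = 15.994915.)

136.0524

Atom tally by fragment:
  benzene ring core → C:6 H:6
  (− 2 ring H displaced by substituents)
  + CH3 → C:1 H:3
  + COOH → C:1 H:1 O:2
Element totals:
  C: 8
  H: 8
  O: 2
Molecular formula: C8H8O2.
  M = 8(12.0) + 8(1.007825) + 2(15.994915)
    = 96.000000 + 8.062600 + 31.989830 = 136.052430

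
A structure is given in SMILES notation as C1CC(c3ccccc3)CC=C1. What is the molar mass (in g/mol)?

Atom tally by fragment:
  cyclohexene ring core → C:6 H:10
  (− 1 ring H displaced by substituents)
  + C6H5 → C:6 H:5
Element totals:
  C: 12
  H: 14
Molecular formula: C12H14.
  M = 12(12.011) + 14(1.008)
    = 144.132 + 14.112 = 158.244

158.24 g/mol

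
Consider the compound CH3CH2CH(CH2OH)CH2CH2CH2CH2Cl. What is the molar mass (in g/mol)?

164.67 g/mol

Atom tally by fragment:
  CH3 → C:1 H:3
  CH2 → C:1 H:2
  CH(CH2OH) → C:2 H:4 O:1
  CH2 → C:1 H:2
  CH2 → C:1 H:2
  CH2 → C:1 H:2
  CH2Cl → C:1 H:2 Cl:1
Element totals:
  C: 8
  H: 17
  Cl: 1
  O: 1
Molecular formula: C8H17ClO.
  M = 8(12.011) + 17(1.008) + 35.45 + 15.999
    = 96.088 + 17.136 + 35.450 + 15.999 = 164.673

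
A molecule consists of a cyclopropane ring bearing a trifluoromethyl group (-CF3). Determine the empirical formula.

C4H5F3

Atom tally by fragment:
  cyclopropane ring core → C:3 H:6
  (− 1 ring H displaced by substituents)
  + CF3 → C:1 F:3
Element totals:
  C: 4
  H: 5
  F: 3
Molecular formula: C4H5F3.
gcd of subscripts (4, 3, 5) = 1, so the empirical formula equals the molecular formula.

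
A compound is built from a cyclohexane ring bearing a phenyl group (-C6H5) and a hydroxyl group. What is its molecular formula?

Atom tally by fragment:
  cyclohexane ring core → C:6 H:12
  (− 2 ring H displaced by substituents)
  + C6H5 → C:6 H:5
  + OH → O:1 H:1
Element totals:
  C: 12
  H: 16
  O: 1

C12H16O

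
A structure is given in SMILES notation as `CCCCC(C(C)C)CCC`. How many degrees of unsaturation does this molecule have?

Atom tally by fragment:
  CH3 → C:1 H:3
  CH2 → C:1 H:2
  CH2 → C:1 H:2
  CH2 → C:1 H:2
  CH(CH(CH3)2) → C:4 H:8
  CH2 → C:1 H:2
  CH2 → C:1 H:2
  CH3 → C:1 H:3
Element totals:
  C: 11
  H: 24
Molecular formula: C11H24.
DoU = (2C + 2 + N − H − X) / 2 = (2·11 + 2 + 0 − 24 − 0) / 2 = 0.

0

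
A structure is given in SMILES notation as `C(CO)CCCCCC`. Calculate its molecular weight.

Atom tally by fragment:
  HOCH2CH2 → C:2 H:5 O:1
  CH2 → C:1 H:2
  CH2 → C:1 H:2
  CH2 → C:1 H:2
  CH2 → C:1 H:2
  CH2 → C:1 H:2
  CH3 → C:1 H:3
Element totals:
  C: 8
  H: 18
  O: 1
Molecular formula: C8H18O.
  M = 8(12.011) + 18(1.008) + 15.999
    = 96.088 + 18.144 + 15.999 = 130.231

130.23 g/mol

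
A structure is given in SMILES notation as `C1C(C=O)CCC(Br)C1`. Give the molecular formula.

Atom tally by fragment:
  cyclohexane ring core → C:6 H:12
  (− 2 ring H displaced by substituents)
  + CHO → C:1 H:1 O:1
  + Br → Br:1
Element totals:
  C: 7
  H: 11
  Br: 1
  O: 1

C7H11BrO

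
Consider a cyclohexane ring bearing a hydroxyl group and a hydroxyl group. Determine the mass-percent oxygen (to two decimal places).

Atom tally by fragment:
  cyclohexane ring core → C:6 H:12
  (− 2 ring H displaced by substituents)
  + OH → O:1 H:1
  + OH → O:1 H:1
Element totals:
  C: 6
  H: 12
  O: 2
Molecular formula: C6H12O2.
Molar mass = 116.160 g/mol.
Mass from O: 2 × 15.999 = 31.998 g/mol.
%O = 31.998 / 116.160 × 100 = 27.55%.

27.55%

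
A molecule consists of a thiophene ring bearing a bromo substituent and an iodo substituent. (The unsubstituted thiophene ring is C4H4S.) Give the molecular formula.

Atom tally by fragment:
  thiophene ring core → C:4 H:4 S:1
  (− 2 ring H displaced by substituents)
  + Br → Br:1
  + I → I:1
Element totals:
  C: 4
  H: 2
  Br: 1
  I: 1
  S: 1

C4H2BrIS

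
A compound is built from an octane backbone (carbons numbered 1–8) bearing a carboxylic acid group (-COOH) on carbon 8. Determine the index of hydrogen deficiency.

1

Atom tally by fragment:
  CH3 → C:1 H:3
  CH2 → C:1 H:2
  CH2 → C:1 H:2
  CH2 → C:1 H:2
  CH2 → C:1 H:2
  CH2 → C:1 H:2
  CH2 → C:1 H:2
  CH2COOH → C:2 H:3 O:2
Element totals:
  C: 9
  H: 18
  O: 2
Molecular formula: C9H18O2.
DoU = (2C + 2 + N − H − X) / 2 = (2·9 + 2 + 0 − 18 − 0) / 2 = 1.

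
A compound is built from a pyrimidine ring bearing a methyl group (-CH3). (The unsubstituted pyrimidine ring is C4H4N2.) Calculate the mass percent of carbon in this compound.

63.81%

Atom tally by fragment:
  pyrimidine ring core → C:4 H:4 N:2
  (− 1 ring H displaced by substituents)
  + CH3 → C:1 H:3
Element totals:
  C: 5
  H: 6
  N: 2
Molecular formula: C5H6N2.
Molar mass = 94.117 g/mol.
Mass from C: 5 × 12.011 = 60.055 g/mol.
%C = 60.055 / 94.117 × 100 = 63.81%.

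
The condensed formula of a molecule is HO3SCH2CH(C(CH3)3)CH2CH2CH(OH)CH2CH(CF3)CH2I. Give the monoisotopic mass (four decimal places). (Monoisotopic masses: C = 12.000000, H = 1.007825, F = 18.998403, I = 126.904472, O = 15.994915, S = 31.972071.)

460.0392

Element totals:
  C: 13
  H: 24
  F: 3
  I: 1
  O: 4
  S: 1
Molecular formula: C13H24F3IO4S.
  M = 13(12.0) + 24(1.007825) + 3(18.998403) + 126.904472 + 4(15.994915) + 31.972071
    = 156.000000 + 24.187800 + 56.995209 + 126.904472 + 63.979660 + 31.972071 = 460.039212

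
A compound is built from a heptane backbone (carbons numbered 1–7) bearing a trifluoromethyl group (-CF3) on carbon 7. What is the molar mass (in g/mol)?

168.20 g/mol

Atom tally by fragment:
  CH3 → C:1 H:3
  CH2 → C:1 H:2
  CH2 → C:1 H:2
  CH2 → C:1 H:2
  CH2 → C:1 H:2
  CH2 → C:1 H:2
  CH2CF3 → C:2 H:2 F:3
Element totals:
  C: 8
  H: 15
  F: 3
Molecular formula: C8H15F3.
  M = 8(12.011) + 15(1.008) + 3(18.998)
    = 96.088 + 15.120 + 56.994 = 168.202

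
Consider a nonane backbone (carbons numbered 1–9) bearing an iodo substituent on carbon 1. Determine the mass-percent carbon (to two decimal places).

42.53%

Atom tally by fragment:
  ICH2 → C:1 H:2 I:1
  CH2 → C:1 H:2
  CH2 → C:1 H:2
  CH2 → C:1 H:2
  CH2 → C:1 H:2
  CH2 → C:1 H:2
  CH2 → C:1 H:2
  CH2 → C:1 H:2
  CH3 → C:1 H:3
Element totals:
  C: 9
  H: 19
  I: 1
Molecular formula: C9H19I.
Molar mass = 254.155 g/mol.
Mass from C: 9 × 12.011 = 108.099 g/mol.
%C = 108.099 / 254.155 × 100 = 42.53%.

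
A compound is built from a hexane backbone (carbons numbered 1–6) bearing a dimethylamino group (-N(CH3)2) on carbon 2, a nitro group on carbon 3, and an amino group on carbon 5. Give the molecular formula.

Atom tally by fragment:
  CH3 → C:1 H:3
  CH(N(CH3)2) → C:3 H:7 N:1
  CH(NO2) → C:1 H:1 N:1 O:2
  CH2 → C:1 H:2
  CH(NH2) → C:1 H:3 N:1
  CH3 → C:1 H:3
Element totals:
  C: 8
  H: 19
  N: 3
  O: 2

C8H19N3O2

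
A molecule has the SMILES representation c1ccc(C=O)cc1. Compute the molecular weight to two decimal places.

Atom tally by fragment:
  benzene ring core → C:6 H:6
  (− 1 ring H displaced by substituents)
  + CHO → C:1 H:1 O:1
Element totals:
  C: 7
  H: 6
  O: 1
Molecular formula: C7H6O.
  M = 7(12.011) + 6(1.008) + 15.999
    = 84.077 + 6.048 + 15.999 = 106.124

106.12 g/mol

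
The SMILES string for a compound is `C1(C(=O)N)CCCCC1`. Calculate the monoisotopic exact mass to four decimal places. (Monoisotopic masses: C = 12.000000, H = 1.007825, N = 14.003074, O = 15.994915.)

Atom tally by fragment:
  cyclohexane ring core → C:6 H:12
  (− 1 ring H displaced by substituents)
  + CONH2 → C:1 H:2 O:1 N:1
Element totals:
  C: 7
  H: 13
  N: 1
  O: 1
Molecular formula: C7H13NO.
  M = 7(12.0) + 13(1.007825) + 14.003074 + 15.994915
    = 84.000000 + 13.101725 + 14.003074 + 15.994915 = 127.099714

127.0997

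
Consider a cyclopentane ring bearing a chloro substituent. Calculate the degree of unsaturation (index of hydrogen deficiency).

Atom tally by fragment:
  cyclopentane ring core → C:5 H:10
  (− 1 ring H displaced by substituents)
  + Cl → Cl:1
Element totals:
  C: 5
  H: 9
  Cl: 1
Molecular formula: C5H9Cl.
DoU = (2C + 2 + N − H − X) / 2 = (2·5 + 2 + 0 − 9 − 1) / 2 = 1.

1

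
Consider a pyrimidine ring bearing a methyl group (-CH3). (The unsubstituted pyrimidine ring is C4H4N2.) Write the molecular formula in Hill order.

Atom tally by fragment:
  pyrimidine ring core → C:4 H:4 N:2
  (− 1 ring H displaced by substituents)
  + CH3 → C:1 H:3
Element totals:
  C: 5
  H: 6
  N: 2

C5H6N2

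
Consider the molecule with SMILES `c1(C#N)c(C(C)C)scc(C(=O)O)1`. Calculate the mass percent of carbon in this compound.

55.37%

Atom tally by fragment:
  thiophene ring core → C:4 H:4 S:1
  (− 3 ring H displaced by substituents)
  + CN → C:1 N:1
  + CH(CH3)2 → C:3 H:7
  + COOH → C:1 H:1 O:2
Element totals:
  C: 9
  H: 9
  N: 1
  O: 2
  S: 1
Molecular formula: C9H9NO2S.
Molar mass = 195.236 g/mol.
Mass from C: 9 × 12.011 = 108.099 g/mol.
%C = 108.099 / 195.236 × 100 = 55.37%.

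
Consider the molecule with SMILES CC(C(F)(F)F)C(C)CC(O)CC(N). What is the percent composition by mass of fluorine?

26.73%

Atom tally by fragment:
  CH3 → C:1 H:3
  CH(CF3) → C:2 H:1 F:3
  CH(CH3) → C:2 H:4
  CH2 → C:1 H:2
  CH(OH) → C:1 H:2 O:1
  CH2 → C:1 H:2
  CH2NH2 → C:1 H:4 N:1
Element totals:
  C: 9
  H: 18
  F: 3
  N: 1
  O: 1
Molecular formula: C9H18F3NO.
Molar mass = 213.243 g/mol.
Mass from F: 3 × 18.998 = 56.994 g/mol.
%F = 56.994 / 213.243 × 100 = 26.73%.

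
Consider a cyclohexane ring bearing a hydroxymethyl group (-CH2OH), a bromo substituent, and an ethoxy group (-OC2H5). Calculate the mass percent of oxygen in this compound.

13.49%

Atom tally by fragment:
  cyclohexane ring core → C:6 H:12
  (− 3 ring H displaced by substituents)
  + CH2OH → C:1 H:3 O:1
  + Br → Br:1
  + OC2H5 → C:2 H:5 O:1
Element totals:
  C: 9
  H: 17
  Br: 1
  O: 2
Molecular formula: C9H17BrO2.
Molar mass = 237.137 g/mol.
Mass from O: 2 × 15.999 = 31.998 g/mol.
%O = 31.998 / 237.137 × 100 = 13.49%.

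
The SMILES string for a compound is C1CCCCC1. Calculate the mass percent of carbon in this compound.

85.63%

Atom tally by fragment:
  cyclohexane ring core → C:6 H:12
Element totals:
  C: 6
  H: 12
Molecular formula: C6H12.
Molar mass = 84.162 g/mol.
Mass from C: 6 × 12.011 = 72.066 g/mol.
%C = 72.066 / 84.162 × 100 = 85.63%.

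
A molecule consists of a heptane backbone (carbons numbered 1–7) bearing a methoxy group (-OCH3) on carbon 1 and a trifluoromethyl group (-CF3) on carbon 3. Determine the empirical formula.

C9H17F3O

Atom tally by fragment:
  CH3OCH2 → C:2 H:5 O:1
  CH2 → C:1 H:2
  CH(CF3) → C:2 H:1 F:3
  CH2 → C:1 H:2
  CH2 → C:1 H:2
  CH2 → C:1 H:2
  CH3 → C:1 H:3
Element totals:
  C: 9
  H: 17
  F: 3
  O: 1
Molecular formula: C9H17F3O.
gcd of subscripts (9, 3, 17, 1) = 1, so the empirical formula equals the molecular formula.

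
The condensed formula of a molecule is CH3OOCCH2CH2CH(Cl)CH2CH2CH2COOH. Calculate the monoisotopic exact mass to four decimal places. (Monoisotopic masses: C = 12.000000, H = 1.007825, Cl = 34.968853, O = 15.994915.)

Atom tally by fragment:
  CH3OOCCH2 → C:3 H:5 O:2
  CH2 → C:1 H:2
  CH(Cl) → C:1 H:1 Cl:1
  CH2 → C:1 H:2
  CH2 → C:1 H:2
  CH2COOH → C:2 H:3 O:2
Element totals:
  C: 9
  H: 15
  Cl: 1
  O: 4
Molecular formula: C9H15ClO4.
  M = 9(12.0) + 15(1.007825) + 34.968853 + 4(15.994915)
    = 108.000000 + 15.117375 + 34.968853 + 63.979660 = 222.065888

222.0659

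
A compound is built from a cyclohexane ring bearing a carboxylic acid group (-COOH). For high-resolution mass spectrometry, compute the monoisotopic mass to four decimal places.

Atom tally by fragment:
  cyclohexane ring core → C:6 H:12
  (− 1 ring H displaced by substituents)
  + COOH → C:1 H:1 O:2
Element totals:
  C: 7
  H: 12
  O: 2
Molecular formula: C7H12O2.
  M = 7(12.0) + 12(1.007825) + 2(15.994915)
    = 84.000000 + 12.093900 + 31.989830 = 128.083730

128.0837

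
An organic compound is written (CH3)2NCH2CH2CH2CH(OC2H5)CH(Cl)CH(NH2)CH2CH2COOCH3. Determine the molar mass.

Element totals:
  C: 14
  H: 29
  Cl: 1
  N: 2
  O: 3
Molecular formula: C14H29ClN2O3.
  M = 14(12.011) + 29(1.008) + 35.45 + 2(14.007) + 3(15.999)
    = 168.154 + 29.232 + 35.450 + 28.014 + 47.997 = 308.847

308.85 g/mol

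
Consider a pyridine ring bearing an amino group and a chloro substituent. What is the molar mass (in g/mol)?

Atom tally by fragment:
  pyridine ring core → C:5 H:5 N:1
  (− 2 ring H displaced by substituents)
  + NH2 → N:1 H:2
  + Cl → Cl:1
Element totals:
  C: 5
  H: 5
  Cl: 1
  N: 2
Molecular formula: C5H5ClN2.
  M = 5(12.011) + 5(1.008) + 35.45 + 2(14.007)
    = 60.055 + 5.040 + 35.450 + 28.014 = 128.559

128.56 g/mol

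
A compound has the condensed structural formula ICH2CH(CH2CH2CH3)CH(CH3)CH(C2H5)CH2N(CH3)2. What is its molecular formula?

Element totals:
  C: 13
  H: 28
  I: 1
  N: 1

C13H28IN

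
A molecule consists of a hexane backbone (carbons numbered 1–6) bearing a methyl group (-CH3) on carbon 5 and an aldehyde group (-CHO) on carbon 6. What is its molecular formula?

C8H16O

Atom tally by fragment:
  CH3 → C:1 H:3
  CH2 → C:1 H:2
  CH2 → C:1 H:2
  CH2 → C:1 H:2
  CH(CH3) → C:2 H:4
  CH2CHO → C:2 H:3 O:1
Element totals:
  C: 8
  H: 16
  O: 1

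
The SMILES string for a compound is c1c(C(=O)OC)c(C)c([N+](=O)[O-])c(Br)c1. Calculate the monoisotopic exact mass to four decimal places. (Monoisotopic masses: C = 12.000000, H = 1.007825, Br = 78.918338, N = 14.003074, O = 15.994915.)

Atom tally by fragment:
  benzene ring core → C:6 H:6
  (− 4 ring H displaced by substituents)
  + COOCH3 → C:2 H:3 O:2
  + CH3 → C:1 H:3
  + NO2 → N:1 O:2
  + Br → Br:1
Element totals:
  C: 9
  H: 8
  Br: 1
  N: 1
  O: 4
Molecular formula: C9H8BrNO4.
  M = 9(12.0) + 8(1.007825) + 78.918338 + 14.003074 + 4(15.994915)
    = 108.000000 + 8.062600 + 78.918338 + 14.003074 + 63.979660 = 272.963672

272.9637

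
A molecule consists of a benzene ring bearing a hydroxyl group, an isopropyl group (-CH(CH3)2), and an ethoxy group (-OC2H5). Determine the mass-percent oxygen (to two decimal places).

17.75%

Atom tally by fragment:
  benzene ring core → C:6 H:6
  (− 3 ring H displaced by substituents)
  + OH → O:1 H:1
  + CH(CH3)2 → C:3 H:7
  + OC2H5 → C:2 H:5 O:1
Element totals:
  C: 11
  H: 16
  O: 2
Molecular formula: C11H16O2.
Molar mass = 180.247 g/mol.
Mass from O: 2 × 15.999 = 31.998 g/mol.
%O = 31.998 / 180.247 × 100 = 17.75%.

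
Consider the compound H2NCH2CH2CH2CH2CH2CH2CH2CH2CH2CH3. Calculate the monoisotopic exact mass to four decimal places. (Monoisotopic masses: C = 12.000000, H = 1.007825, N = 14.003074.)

Element totals:
  C: 10
  H: 23
  N: 1
Molecular formula: C10H23N.
  M = 10(12.0) + 23(1.007825) + 14.003074
    = 120.000000 + 23.179975 + 14.003074 = 157.183049

157.1830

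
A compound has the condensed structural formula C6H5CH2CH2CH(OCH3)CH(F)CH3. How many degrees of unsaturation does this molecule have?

4

Atom tally by fragment:
  C6H5CH2 → C:7 H:7
  CH2 → C:1 H:2
  CH(OCH3) → C:2 H:4 O:1
  CH(F) → C:1 H:1 F:1
  CH3 → C:1 H:3
Element totals:
  C: 12
  H: 17
  F: 1
  O: 1
Molecular formula: C12H17FO.
DoU = (2C + 2 + N − H − X) / 2 = (2·12 + 2 + 0 − 17 − 1) / 2 = 4.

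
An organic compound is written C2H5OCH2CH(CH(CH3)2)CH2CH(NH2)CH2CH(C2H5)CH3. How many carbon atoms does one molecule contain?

Atom tally by fragment:
  C2H5OCH2 → C:3 H:7 O:1
  CH(CH(CH3)2) → C:4 H:8
  CH2 → C:1 H:2
  CH(NH2) → C:1 H:3 N:1
  CH2 → C:1 H:2
  CH(C2H5) → C:3 H:6
  CH3 → C:1 H:3
Element totals:
  C: 14
  H: 31
  N: 1
  O: 1

14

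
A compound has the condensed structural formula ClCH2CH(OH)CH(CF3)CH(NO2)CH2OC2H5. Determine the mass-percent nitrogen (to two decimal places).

Atom tally by fragment:
  ClCH2 → C:1 H:2 Cl:1
  CH(OH) → C:1 H:2 O:1
  CH(CF3) → C:2 H:1 F:3
  CH(NO2) → C:1 H:1 N:1 O:2
  CH2OC2H5 → C:3 H:7 O:1
Element totals:
  C: 8
  H: 13
  Cl: 1
  F: 3
  N: 1
  O: 4
Molecular formula: C8H13ClF3NO4.
Molar mass = 279.639 g/mol.
Mass from N: 1 × 14.007 = 14.007 g/mol.
%N = 14.007 / 279.639 × 100 = 5.01%.

5.01%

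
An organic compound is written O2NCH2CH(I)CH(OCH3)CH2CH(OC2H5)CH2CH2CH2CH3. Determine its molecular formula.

C12H24INO4

Atom tally by fragment:
  O2NCH2 → C:1 H:2 N:1 O:2
  CH(I) → C:1 H:1 I:1
  CH(OCH3) → C:2 H:4 O:1
  CH2 → C:1 H:2
  CH(OC2H5) → C:3 H:6 O:1
  CH2 → C:1 H:2
  CH2 → C:1 H:2
  CH2 → C:1 H:2
  CH3 → C:1 H:3
Element totals:
  C: 12
  H: 24
  I: 1
  N: 1
  O: 4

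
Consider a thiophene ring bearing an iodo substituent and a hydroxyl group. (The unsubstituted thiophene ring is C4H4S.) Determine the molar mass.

Atom tally by fragment:
  thiophene ring core → C:4 H:4 S:1
  (− 2 ring H displaced by substituents)
  + I → I:1
  + OH → O:1 H:1
Element totals:
  C: 4
  H: 3
  I: 1
  O: 1
  S: 1
Molecular formula: C4H3IOS.
  M = 4(12.011) + 3(1.008) + 126.904 + 15.999 + 32.06
    = 48.044 + 3.024 + 126.904 + 15.999 + 32.060 = 226.031

226.03 g/mol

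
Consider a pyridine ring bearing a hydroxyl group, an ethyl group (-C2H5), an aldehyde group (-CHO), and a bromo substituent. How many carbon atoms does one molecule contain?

Atom tally by fragment:
  pyridine ring core → C:5 H:5 N:1
  (− 4 ring H displaced by substituents)
  + OH → O:1 H:1
  + C2H5 → C:2 H:5
  + CHO → C:1 H:1 O:1
  + Br → Br:1
Element totals:
  C: 8
  H: 8
  Br: 1
  N: 1
  O: 2

8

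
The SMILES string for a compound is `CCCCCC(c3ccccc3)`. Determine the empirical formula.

Atom tally by fragment:
  CH3 → C:1 H:3
  CH2 → C:1 H:2
  CH2 → C:1 H:2
  CH2 → C:1 H:2
  CH2 → C:1 H:2
  CH2C6H5 → C:7 H:7
Element totals:
  C: 12
  H: 18
Molecular formula: C12H18.
gcd of subscripts = 6; dividing each by 6:
  C: 12/6 = 2
  H: 18/6 = 3

C2H3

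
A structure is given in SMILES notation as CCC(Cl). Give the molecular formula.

Atom tally by fragment:
  CH3 → C:1 H:3
  CH2 → C:1 H:2
  CH2Cl → C:1 H:2 Cl:1
Element totals:
  C: 3
  H: 7
  Cl: 1

C3H7Cl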